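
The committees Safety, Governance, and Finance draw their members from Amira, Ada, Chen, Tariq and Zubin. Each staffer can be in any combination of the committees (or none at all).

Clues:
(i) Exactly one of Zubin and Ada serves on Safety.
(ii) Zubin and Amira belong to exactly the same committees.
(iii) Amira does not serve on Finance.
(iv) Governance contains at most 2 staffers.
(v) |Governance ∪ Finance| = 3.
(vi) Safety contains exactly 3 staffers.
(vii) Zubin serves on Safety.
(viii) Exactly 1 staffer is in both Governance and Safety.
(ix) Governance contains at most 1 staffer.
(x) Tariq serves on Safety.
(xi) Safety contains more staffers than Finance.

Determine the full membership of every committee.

Safety = {Amira, Tariq, Zubin}; Governance = {Tariq}; Finance = {Ada, Chen}

From (iii): Amira ∉ Finance.
From (vii): Zubin ∈ Safety.
From (x): Tariq ∈ Safety.
(i) (exactly one): Ada ∉ Safety.
(ii): Amira matches Zubin: Amira ∈ Safety.
(ii): Zubin matches Amira: Zubin ∉ Finance.
(vi): Safety already has 3, so the rest are out.
Suppose Amira ∈ Governance: no assignment then satisfies all the clues, so Amira ∉ Governance.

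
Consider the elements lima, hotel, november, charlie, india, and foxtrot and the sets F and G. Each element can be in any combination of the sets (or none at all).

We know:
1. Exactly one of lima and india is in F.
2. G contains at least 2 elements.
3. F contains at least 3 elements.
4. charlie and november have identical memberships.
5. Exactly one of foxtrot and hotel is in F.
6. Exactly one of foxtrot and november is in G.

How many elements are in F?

4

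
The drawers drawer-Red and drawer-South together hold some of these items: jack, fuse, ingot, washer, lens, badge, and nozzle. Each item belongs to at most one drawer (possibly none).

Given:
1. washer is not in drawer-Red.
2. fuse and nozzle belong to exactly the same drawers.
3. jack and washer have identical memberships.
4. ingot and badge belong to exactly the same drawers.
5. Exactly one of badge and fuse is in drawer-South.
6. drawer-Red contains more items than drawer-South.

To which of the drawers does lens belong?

lens: drawer-Red

From (1): washer ∉ drawer-Red.
(3): jack matches washer: jack ∉ drawer-Red.
Suppose lens ∉ drawer-Red: no assignment then satisfies all the clues, so lens ∈ drawer-Red.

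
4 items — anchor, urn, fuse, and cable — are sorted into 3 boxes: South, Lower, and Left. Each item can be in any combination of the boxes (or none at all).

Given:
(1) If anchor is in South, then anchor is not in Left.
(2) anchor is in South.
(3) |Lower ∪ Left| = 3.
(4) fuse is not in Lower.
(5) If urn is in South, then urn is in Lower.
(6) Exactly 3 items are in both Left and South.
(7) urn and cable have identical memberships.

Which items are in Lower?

Lower = {cable, urn}

From (2): anchor ∈ South.
From (4): fuse ∉ Lower.
(1): anchor ∉ Left.
Suppose anchor ∈ Lower: no assignment then satisfies all the clues, so anchor ∉ Lower.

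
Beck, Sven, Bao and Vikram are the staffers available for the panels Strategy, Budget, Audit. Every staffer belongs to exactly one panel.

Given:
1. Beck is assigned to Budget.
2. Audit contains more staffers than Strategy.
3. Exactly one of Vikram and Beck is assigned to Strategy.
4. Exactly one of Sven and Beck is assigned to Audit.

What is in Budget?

Budget = {Beck}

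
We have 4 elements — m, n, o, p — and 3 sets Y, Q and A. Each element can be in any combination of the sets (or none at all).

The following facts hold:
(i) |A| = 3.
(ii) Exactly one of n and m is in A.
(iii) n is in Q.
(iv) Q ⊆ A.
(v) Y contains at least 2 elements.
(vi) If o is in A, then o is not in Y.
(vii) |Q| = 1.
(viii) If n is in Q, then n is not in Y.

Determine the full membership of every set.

Y = {m, p}; Q = {n}; A = {n, o, p}

From (iii): n ∈ Q.
(iv) with n ∈ Q: n ∈ A.
(vii): Q already has 1, so the rest are out.
(viii): n ∉ Y.
(ii) (exactly one): m ∉ A.
(i): only 3 candidates remain for A, so all are in.
(vi): o ∉ Y.
(v): only 2 candidates remain for Y, so all are in.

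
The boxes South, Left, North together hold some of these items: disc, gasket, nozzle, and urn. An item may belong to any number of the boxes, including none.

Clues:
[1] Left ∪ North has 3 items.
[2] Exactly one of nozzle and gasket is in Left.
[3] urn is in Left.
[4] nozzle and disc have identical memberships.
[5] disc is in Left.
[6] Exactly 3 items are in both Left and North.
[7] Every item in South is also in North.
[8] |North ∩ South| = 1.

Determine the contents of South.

From (3): urn ∈ Left.
From (5): disc ∈ Left.
(4): nozzle matches disc: nozzle ∈ Left.
(2) (exactly one): gasket ∉ Left.
Suppose disc ∈ South: no assignment then satisfies all the clues, so disc ∉ South.

South = {urn}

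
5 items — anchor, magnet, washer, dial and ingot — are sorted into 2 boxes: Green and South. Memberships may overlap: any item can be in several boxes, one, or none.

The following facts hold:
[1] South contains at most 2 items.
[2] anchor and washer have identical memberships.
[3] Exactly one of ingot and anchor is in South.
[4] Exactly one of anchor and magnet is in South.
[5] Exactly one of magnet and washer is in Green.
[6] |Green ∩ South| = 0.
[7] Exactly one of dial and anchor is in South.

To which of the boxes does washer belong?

washer: South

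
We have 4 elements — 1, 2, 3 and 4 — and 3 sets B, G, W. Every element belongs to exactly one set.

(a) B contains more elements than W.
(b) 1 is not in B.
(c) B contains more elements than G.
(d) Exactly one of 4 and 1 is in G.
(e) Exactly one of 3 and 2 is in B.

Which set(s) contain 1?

From (b): 1 ∉ B.
Suppose 1 ∉ G: no assignment then satisfies all the clues, so 1 ∈ G.

1: G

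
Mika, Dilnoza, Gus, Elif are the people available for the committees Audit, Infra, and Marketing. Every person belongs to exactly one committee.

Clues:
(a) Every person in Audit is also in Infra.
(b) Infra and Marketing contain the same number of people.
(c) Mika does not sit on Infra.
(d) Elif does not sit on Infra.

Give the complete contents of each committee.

Audit = {}; Infra = {Dilnoza, Gus}; Marketing = {Elif, Mika}

From (c): Mika ∉ Infra.
From (d): Elif ∉ Infra.
(a) contrapositive: Mika ∉ Audit.
(a) contrapositive: Elif ∉ Audit.
Only one committee left: Mika ∈ Marketing.
Only one committee left: Elif ∈ Marketing.
Suppose Dilnoza ∈ Audit: no assignment then satisfies all the clues, so Dilnoza ∉ Audit.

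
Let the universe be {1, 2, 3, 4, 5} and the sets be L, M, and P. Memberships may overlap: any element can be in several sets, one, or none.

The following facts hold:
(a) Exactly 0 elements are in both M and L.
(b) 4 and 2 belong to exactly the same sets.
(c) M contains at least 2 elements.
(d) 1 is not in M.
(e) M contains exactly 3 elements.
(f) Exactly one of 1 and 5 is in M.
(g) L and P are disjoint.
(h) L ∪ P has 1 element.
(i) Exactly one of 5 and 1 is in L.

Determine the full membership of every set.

L = {1}; M = {2, 4, 5}; P = {}

From (d): 1 ∉ M.
(f) (exactly one): 5 ∈ M.
Suppose 1 ∉ L: no assignment then satisfies all the clues, so 1 ∈ L.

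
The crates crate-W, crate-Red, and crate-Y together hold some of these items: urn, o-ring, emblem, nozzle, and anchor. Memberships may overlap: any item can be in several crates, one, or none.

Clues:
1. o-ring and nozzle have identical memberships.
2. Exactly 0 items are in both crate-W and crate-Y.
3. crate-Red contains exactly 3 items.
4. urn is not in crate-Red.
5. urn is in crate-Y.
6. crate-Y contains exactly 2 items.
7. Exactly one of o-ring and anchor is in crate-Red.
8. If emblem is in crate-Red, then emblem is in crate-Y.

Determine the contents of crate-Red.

crate-Red = {emblem, nozzle, o-ring}

From (4): urn ∉ crate-Red.
From (5): urn ∈ crate-Y.
Suppose o-ring ∉ crate-Red: no assignment then satisfies all the clues, so o-ring ∈ crate-Red.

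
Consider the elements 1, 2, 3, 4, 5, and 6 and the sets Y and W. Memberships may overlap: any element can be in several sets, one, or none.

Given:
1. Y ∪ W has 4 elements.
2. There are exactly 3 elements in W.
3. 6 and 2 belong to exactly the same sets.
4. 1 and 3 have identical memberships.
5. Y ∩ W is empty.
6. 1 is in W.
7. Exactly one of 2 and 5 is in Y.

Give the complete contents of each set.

Y = {5}; W = {1, 3, 4}

From (6): 1 ∈ W.
(4): 3 matches 1: 3 ∈ W.
(5) (disjoint): 1 ∉ Y.
(5) (disjoint): 3 ∉ Y.
Suppose 2 ∈ Y: no assignment then satisfies all the clues, so 2 ∉ Y.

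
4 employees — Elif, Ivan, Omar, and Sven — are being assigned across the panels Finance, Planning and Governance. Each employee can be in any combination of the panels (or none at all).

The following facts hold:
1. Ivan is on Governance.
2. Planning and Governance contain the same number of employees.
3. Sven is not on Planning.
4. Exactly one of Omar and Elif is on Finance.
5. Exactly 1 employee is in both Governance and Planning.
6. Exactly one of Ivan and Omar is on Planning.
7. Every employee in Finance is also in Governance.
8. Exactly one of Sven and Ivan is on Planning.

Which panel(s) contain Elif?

Elif: Planning

From (1): Ivan ∈ Governance.
From (3): Sven ∉ Planning.
(8) (exactly one): Ivan ∈ Planning.
(6) (exactly one): Omar ∉ Planning.
Suppose Elif ∈ Finance: no assignment then satisfies all the clues, so Elif ∉ Finance.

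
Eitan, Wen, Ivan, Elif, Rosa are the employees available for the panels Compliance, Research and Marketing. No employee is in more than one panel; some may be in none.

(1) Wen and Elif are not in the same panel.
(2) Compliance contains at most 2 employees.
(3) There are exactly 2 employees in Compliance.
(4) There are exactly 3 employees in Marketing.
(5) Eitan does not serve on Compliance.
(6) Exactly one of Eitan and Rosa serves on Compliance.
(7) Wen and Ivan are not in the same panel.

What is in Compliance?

Compliance = {Rosa, Wen}

From (5): Eitan ∉ Compliance.
(6) (exactly one): Rosa ∈ Compliance.
Suppose Wen ∉ Compliance: no assignment then satisfies all the clues, so Wen ∈ Compliance.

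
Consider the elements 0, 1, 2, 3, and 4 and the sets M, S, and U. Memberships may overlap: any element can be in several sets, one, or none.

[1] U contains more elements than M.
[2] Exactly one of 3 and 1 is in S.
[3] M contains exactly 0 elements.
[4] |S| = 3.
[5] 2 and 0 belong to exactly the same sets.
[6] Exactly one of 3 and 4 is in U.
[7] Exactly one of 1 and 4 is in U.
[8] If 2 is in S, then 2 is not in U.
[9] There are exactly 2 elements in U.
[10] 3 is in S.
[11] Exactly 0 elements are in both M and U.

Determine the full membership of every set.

From (10): 3 ∈ S.
(2) (exactly one): 1 ∉ S.
(3): M already has 0, so the rest are out.
Suppose 0 ∉ S: no assignment then satisfies all the clues, so 0 ∈ S.

M = {}; S = {0, 2, 3}; U = {1, 3}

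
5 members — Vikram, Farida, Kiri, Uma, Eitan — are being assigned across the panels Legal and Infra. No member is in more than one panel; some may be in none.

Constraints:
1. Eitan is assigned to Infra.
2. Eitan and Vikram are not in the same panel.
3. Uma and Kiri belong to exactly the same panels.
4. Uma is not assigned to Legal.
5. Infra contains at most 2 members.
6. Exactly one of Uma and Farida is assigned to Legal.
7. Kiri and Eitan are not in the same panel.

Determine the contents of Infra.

Infra = {Eitan}

From (1): Eitan ∈ Infra.
From (4): Uma ∉ Legal.
(2): Vikram ∉ Infra.
(3): Kiri matches Uma: Kiri ∉ Legal.
(6) (exactly one): Farida ∈ Legal.
(7): Kiri ∉ Infra.
(3): Uma matches Kiri: Uma ∉ Infra.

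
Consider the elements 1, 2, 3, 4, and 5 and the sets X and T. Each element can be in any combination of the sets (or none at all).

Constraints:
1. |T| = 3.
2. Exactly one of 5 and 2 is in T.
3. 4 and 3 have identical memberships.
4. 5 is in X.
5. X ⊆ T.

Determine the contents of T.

T = {3, 4, 5}

From (4): 5 ∈ X.
(5) with 5 ∈ X: 5 ∈ T.
(2) (exactly one): 2 ∉ T.
(5) contrapositive: 2 ∉ X.
Suppose 1 ∈ T: no assignment then satisfies all the clues, so 1 ∉ T.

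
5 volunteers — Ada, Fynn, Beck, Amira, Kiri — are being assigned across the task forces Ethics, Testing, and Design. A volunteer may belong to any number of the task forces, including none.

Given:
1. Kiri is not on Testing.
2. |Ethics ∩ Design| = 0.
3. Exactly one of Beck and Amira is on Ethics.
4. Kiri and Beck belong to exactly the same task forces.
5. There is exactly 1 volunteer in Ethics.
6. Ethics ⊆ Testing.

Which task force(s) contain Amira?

From (1): Kiri ∉ Testing.
(4): Beck matches Kiri: Beck ∉ Testing.
(6) contrapositive: Beck ∉ Ethics.
(6) contrapositive: Kiri ∉ Ethics.
(3) (exactly one): Amira ∈ Ethics.
(5): Ethics already has 1, so the rest are out.
(6) with Amira ∈ Ethics: Amira ∈ Testing.
Suppose Amira ∈ Design: no assignment then satisfies all the clues, so Amira ∉ Design.

Amira: Ethics, Testing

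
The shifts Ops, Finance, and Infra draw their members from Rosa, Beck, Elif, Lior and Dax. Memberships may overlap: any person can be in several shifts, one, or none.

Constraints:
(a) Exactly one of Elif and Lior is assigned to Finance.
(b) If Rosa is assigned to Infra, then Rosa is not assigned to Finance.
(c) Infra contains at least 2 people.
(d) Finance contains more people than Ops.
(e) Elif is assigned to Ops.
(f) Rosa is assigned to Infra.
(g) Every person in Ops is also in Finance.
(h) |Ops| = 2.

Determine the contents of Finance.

Finance = {Beck, Dax, Elif}

From (e): Elif ∈ Ops.
From (f): Rosa ∈ Infra.
(b): Rosa ∉ Finance.
(g) contrapositive: Rosa ∉ Ops.
(g) with Elif ∈ Ops: Elif ∈ Finance.
(a) (exactly one): Lior ∉ Finance.
(g) contrapositive: Lior ∉ Ops.
Suppose Beck ∉ Finance: no assignment then satisfies all the clues, so Beck ∈ Finance.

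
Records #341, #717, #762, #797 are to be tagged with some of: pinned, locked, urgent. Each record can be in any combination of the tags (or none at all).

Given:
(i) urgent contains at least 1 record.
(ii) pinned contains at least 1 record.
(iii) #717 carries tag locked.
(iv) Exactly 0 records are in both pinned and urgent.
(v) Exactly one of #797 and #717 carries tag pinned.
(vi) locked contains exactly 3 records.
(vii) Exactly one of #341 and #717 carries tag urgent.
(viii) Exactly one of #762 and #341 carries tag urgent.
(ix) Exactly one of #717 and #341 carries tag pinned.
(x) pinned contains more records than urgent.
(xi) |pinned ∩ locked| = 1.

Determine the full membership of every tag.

pinned = {#717, #762}; locked = {#341, #717, #797}; urgent = {#341}

From (iii): #717 ∈ locked.
Suppose #341 ∈ pinned: no assignment then satisfies all the clues, so #341 ∉ pinned.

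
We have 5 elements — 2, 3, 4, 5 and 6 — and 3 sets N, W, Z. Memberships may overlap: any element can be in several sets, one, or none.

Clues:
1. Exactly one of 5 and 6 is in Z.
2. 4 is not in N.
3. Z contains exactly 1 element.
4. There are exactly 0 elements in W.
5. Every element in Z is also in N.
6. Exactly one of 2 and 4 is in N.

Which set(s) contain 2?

2: N

From (2): 4 ∉ N.
(4): W already has 0, so the rest are out.
(5) contrapositive: 4 ∉ Z.
(6) (exactly one): 2 ∈ N.
Suppose 2 ∈ Z: no assignment then satisfies all the clues, so 2 ∉ Z.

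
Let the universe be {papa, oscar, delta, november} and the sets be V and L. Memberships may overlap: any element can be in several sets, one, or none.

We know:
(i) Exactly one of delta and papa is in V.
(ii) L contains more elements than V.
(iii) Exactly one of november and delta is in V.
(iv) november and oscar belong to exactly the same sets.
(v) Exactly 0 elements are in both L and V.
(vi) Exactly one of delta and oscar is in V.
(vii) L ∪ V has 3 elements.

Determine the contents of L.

L = {november, oscar}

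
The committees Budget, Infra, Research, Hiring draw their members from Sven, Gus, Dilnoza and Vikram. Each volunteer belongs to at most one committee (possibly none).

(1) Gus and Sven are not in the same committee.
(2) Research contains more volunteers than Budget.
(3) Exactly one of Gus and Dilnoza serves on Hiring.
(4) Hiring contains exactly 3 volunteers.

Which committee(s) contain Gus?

Gus: Research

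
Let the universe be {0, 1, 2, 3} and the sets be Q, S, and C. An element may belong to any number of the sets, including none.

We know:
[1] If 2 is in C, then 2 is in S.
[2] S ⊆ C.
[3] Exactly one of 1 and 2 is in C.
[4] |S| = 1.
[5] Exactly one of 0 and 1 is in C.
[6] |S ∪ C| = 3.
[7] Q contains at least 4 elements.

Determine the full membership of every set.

Q = {0, 1, 2, 3}; S = {2}; C = {0, 2, 3}

(7): only 4 candidates remain for Q, so all are in.
Suppose 0 ∈ S: no assignment then satisfies all the clues, so 0 ∉ S.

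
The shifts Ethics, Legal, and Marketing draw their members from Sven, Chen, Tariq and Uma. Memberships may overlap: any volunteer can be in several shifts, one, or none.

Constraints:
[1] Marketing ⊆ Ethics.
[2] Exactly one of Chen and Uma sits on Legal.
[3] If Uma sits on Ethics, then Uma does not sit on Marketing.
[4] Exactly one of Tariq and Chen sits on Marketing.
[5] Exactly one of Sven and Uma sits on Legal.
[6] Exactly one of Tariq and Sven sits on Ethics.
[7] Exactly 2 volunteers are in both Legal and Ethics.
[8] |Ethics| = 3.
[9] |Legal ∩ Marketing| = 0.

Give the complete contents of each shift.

Ethics = {Chen, Tariq, Uma}; Legal = {Tariq, Uma}; Marketing = {Chen}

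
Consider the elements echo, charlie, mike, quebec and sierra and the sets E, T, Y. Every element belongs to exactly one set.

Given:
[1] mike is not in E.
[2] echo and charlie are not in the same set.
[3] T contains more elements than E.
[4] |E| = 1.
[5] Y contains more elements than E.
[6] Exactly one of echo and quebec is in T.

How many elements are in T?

2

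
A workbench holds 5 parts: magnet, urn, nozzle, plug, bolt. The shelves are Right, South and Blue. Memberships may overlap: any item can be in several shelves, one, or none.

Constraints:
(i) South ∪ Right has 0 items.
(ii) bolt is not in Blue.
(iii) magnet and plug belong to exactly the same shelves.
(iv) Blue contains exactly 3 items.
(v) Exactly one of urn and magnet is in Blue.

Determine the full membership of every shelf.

Right = {}; South = {}; Blue = {magnet, nozzle, plug}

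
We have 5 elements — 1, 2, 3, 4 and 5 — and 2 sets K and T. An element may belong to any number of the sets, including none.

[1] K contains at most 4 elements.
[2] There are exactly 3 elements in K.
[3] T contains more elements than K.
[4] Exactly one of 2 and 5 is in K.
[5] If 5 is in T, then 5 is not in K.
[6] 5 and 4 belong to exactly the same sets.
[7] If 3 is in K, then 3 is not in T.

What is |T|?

4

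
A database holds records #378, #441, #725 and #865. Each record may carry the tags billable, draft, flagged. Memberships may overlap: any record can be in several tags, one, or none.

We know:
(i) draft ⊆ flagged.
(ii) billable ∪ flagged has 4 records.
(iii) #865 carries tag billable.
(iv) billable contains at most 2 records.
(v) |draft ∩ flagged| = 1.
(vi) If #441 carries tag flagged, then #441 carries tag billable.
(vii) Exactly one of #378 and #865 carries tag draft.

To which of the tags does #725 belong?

#725: flagged

From (iii): #865 ∈ billable.
Suppose #725 ∈ billable: no assignment then satisfies all the clues, so #725 ∉ billable.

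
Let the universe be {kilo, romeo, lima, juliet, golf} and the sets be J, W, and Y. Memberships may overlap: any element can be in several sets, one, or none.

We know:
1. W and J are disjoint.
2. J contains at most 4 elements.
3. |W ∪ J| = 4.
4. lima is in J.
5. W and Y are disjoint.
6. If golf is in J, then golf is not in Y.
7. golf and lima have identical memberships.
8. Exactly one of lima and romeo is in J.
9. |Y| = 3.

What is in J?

J = {golf, juliet, kilo, lima}

From (4): lima ∈ J.
(1) (disjoint): lima ∉ W.
(7): golf matches lima: golf ∈ J.
(7): golf matches lima: golf ∉ W.
(8) (exactly one): romeo ∉ J.
(6): golf ∉ Y.
(7): lima matches golf: lima ∉ Y.
(9): only 3 candidates remain for Y, so all are in.
(5) (disjoint): kilo ∉ W.
(5) (disjoint): romeo ∉ W.
(5) (disjoint): juliet ∉ W.
Suppose kilo ∉ J: no assignment then satisfies all the clues, so kilo ∈ J.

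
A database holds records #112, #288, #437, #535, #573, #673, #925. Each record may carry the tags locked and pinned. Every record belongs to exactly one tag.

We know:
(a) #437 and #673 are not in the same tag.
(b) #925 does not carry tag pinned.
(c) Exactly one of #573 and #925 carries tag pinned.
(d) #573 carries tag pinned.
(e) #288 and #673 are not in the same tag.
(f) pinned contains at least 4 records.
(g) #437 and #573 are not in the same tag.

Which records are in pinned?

pinned = {#112, #535, #573, #673}

From (b): #925 ∉ pinned.
From (d): #573 ∈ pinned.
(g): #437 ∉ pinned.
Only one tag left: #437 ∈ locked.
Only one tag left: #925 ∈ locked.
(a): #673 ∉ locked.
Only one tag left: #673 ∈ pinned.
(e): #288 ∉ pinned.
(f): only 4 candidates remain for pinned, so all are in.
Only one tag left: #288 ∈ locked.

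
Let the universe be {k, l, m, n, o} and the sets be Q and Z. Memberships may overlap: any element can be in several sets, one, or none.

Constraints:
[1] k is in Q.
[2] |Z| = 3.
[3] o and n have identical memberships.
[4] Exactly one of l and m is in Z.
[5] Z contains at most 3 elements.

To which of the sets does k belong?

From (1): k ∈ Q.
Suppose k ∈ Z: no assignment then satisfies all the clues, so k ∉ Z.

k: Q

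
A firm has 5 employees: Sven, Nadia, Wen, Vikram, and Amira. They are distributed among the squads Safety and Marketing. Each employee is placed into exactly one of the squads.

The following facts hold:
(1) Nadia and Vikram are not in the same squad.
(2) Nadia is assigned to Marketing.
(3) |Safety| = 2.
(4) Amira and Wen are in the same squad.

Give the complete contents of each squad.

Safety = {Sven, Vikram}; Marketing = {Amira, Nadia, Wen}

From (2): Nadia ∈ Marketing.
(1): Vikram ∉ Marketing.
Only one squad left: Vikram ∈ Safety.
Suppose Sven ∉ Safety: no assignment then satisfies all the clues, so Sven ∈ Safety.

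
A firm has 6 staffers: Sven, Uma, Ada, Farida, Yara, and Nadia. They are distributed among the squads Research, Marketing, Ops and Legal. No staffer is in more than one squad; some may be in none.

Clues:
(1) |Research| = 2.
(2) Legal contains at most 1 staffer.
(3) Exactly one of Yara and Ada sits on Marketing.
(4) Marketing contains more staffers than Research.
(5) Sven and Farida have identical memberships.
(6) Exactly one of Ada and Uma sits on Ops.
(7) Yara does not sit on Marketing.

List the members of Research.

Research = {Nadia, Yara}

From (7): Yara ∉ Marketing.
(3) (exactly one): Ada ∈ Marketing.
(6) (exactly one): Uma ∈ Ops.
Suppose Sven ∈ Research: no assignment then satisfies all the clues, so Sven ∉ Research.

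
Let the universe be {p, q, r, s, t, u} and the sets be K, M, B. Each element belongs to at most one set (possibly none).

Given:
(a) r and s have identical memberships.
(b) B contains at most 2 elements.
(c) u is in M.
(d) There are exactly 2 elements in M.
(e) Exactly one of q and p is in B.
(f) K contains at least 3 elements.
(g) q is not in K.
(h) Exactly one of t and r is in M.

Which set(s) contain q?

q: B

From (c): u ∈ M.
From (g): q ∉ K.
Suppose q ∈ M: no assignment then satisfies all the clues, so q ∉ M.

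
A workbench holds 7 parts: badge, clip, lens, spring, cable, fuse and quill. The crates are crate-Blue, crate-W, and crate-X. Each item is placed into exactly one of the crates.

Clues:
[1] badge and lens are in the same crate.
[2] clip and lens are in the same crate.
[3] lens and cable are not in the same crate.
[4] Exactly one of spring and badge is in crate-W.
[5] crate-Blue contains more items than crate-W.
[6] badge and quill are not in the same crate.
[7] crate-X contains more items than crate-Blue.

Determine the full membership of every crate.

crate-Blue = {cable, quill}; crate-W = {spring}; crate-X = {badge, clip, fuse, lens}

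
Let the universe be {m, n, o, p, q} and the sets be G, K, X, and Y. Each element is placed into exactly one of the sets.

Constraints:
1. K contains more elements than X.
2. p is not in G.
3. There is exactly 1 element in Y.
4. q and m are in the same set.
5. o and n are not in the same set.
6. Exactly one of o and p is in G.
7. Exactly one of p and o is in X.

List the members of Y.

Y = {n}

From (2): p ∉ G.
(6) (exactly one): o ∈ G.
(7) (exactly one): p ∈ X.
(5): n ∉ G.
Suppose m ∈ Y: no assignment then satisfies all the clues, so m ∉ Y.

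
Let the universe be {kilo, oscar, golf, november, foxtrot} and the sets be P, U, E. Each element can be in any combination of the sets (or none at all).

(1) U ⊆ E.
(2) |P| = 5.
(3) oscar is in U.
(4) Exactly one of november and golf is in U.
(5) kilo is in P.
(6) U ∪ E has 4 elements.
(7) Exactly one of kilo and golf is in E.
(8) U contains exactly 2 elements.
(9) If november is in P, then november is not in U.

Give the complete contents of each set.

P = {foxtrot, golf, kilo, november, oscar}; U = {golf, oscar}; E = {foxtrot, golf, november, oscar}

From (3): oscar ∈ U.
From (5): kilo ∈ P.
(1) with oscar ∈ U: oscar ∈ E.
(2): only 5 candidates remain for P, so all are in.
(9): november ∉ U.
(4) (exactly one): golf ∈ U.
(8): U already has 2, so the rest are out.
(1) with golf ∈ U: golf ∈ E.
(7) (exactly one): kilo ∉ E.
Suppose november ∉ E: no assignment then satisfies all the clues, so november ∈ E.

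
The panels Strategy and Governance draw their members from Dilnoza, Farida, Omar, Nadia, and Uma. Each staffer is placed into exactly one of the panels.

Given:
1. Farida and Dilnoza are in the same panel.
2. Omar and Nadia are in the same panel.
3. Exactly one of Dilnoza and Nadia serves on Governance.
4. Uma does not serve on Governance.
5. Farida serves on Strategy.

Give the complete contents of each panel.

From (4): Uma ∉ Governance.
From (5): Farida ∈ Strategy.
(1): Dilnoza matches Farida: Dilnoza ∈ Strategy.
(3) (exactly one): Nadia ∈ Governance.
Only one panel left: Uma ∈ Strategy.
(2): Omar matches Nadia: Omar ∉ Strategy.
(2): Omar matches Nadia: Omar ∈ Governance.

Strategy = {Dilnoza, Farida, Uma}; Governance = {Nadia, Omar}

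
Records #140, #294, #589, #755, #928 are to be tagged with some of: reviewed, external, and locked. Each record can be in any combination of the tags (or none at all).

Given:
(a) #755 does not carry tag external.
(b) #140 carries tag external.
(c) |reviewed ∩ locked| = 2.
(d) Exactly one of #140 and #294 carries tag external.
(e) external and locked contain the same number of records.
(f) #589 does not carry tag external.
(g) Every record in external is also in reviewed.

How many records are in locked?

2

From (a): #755 ∉ external.
From (b): #140 ∈ external.
From (f): #589 ∉ external.
(d) (exactly one): #294 ∉ external.
(g) with #140 ∈ external: #140 ∈ reviewed.
Suppose #928 ∉ reviewed: no assignment then satisfies all the clues, so #928 ∈ reviewed.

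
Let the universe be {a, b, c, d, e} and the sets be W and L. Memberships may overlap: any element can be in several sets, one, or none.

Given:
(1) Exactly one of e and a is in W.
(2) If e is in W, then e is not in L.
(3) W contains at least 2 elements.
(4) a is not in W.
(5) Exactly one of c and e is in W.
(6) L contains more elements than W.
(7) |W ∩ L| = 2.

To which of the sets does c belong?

c: L

From (4): a ∉ W.
(1) (exactly one): e ∈ W.
(2): e ∉ L.
(5) (exactly one): c ∉ W.
Suppose c ∉ L: no assignment then satisfies all the clues, so c ∈ L.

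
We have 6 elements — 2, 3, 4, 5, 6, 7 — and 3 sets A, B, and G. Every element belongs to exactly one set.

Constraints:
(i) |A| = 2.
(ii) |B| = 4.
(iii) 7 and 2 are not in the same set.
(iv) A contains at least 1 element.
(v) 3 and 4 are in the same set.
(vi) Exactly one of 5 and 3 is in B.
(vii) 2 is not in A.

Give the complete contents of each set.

A = {5, 7}; B = {2, 3, 4, 6}; G = {}

From (vii): 2 ∉ A.
Suppose 2 ∉ B: no assignment then satisfies all the clues, so 2 ∈ B.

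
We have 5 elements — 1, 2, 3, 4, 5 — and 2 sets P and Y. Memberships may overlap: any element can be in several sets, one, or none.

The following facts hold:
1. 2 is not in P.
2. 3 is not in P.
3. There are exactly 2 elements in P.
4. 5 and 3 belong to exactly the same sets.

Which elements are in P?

From (1): 2 ∉ P.
From (2): 3 ∉ P.
(4): 5 matches 3: 5 ∉ P.
(3): only 2 candidates remain for P, so all are in.

P = {1, 4}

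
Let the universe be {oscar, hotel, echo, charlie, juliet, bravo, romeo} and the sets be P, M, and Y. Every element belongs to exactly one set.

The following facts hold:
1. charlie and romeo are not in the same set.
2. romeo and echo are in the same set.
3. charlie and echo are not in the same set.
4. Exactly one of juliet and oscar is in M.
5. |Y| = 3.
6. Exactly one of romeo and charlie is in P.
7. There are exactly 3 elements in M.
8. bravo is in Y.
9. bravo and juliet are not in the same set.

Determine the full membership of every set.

P = {charlie}; M = {echo, juliet, romeo}; Y = {bravo, hotel, oscar}

From (8): bravo ∈ Y.
(9): juliet ∉ Y.
Suppose oscar ∈ P: no assignment then satisfies all the clues, so oscar ∉ P.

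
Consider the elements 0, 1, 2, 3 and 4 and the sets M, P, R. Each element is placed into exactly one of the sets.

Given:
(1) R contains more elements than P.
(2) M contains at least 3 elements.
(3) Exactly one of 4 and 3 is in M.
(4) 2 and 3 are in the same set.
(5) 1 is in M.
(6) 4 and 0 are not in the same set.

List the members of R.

R = {4}

From (5): 1 ∈ M.
Suppose 0 ∈ R: no assignment then satisfies all the clues, so 0 ∉ R.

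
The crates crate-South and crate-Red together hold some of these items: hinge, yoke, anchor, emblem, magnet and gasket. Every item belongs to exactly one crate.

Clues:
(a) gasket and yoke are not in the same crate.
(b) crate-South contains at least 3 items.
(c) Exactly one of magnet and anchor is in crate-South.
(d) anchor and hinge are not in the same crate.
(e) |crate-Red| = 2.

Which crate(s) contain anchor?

anchor: crate-Red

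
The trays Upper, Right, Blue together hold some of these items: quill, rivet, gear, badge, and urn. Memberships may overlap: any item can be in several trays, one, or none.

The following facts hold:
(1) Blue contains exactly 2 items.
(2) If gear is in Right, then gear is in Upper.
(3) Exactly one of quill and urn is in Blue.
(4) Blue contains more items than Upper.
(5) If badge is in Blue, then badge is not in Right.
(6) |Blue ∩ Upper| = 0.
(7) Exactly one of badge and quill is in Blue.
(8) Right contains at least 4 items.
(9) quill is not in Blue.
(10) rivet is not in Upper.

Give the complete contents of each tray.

Upper = {gear}; Right = {gear, quill, rivet, urn}; Blue = {badge, urn}

From (9): quill ∉ Blue.
From (10): rivet ∉ Upper.
(3) (exactly one): urn ∈ Blue.
(7) (exactly one): badge ∈ Blue.
(1): Blue already has 2, so the rest are out.
(5): badge ∉ Right.
(8): only 4 candidates remain for Right, so all are in.
(2): gear ∈ Upper.
Suppose quill ∈ Upper: no assignment then satisfies all the clues, so quill ∉ Upper.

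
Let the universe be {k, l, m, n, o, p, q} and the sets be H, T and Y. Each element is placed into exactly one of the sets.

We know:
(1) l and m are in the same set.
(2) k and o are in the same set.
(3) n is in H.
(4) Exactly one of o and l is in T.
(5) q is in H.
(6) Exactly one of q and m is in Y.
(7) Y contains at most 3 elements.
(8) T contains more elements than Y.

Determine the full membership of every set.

From (3): n ∈ H.
From (5): q ∈ H.
(6) (exactly one): m ∈ Y.
(1): l matches m: l ∉ H.
(1): l matches m: l ∉ T.
(1): l matches m: l ∈ Y.
(4) (exactly one): o ∈ T.
(2): k matches o: k ∉ H.
(2): k matches o: k ∈ T.
Suppose p ∈ H: no assignment then satisfies all the clues, so p ∉ H.

H = {n, q}; T = {k, o, p}; Y = {l, m}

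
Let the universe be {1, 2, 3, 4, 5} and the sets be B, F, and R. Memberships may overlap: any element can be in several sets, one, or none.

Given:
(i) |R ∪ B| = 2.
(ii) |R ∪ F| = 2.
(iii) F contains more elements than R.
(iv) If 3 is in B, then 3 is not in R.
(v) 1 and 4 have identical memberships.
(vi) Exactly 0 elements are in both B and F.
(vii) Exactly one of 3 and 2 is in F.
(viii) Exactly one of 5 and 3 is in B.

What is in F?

F = {2, 5}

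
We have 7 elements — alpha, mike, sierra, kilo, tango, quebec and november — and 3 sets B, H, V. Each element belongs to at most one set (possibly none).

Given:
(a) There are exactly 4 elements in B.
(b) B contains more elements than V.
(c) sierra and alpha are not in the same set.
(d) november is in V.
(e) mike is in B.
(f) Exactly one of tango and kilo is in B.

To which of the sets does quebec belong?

From (d): november ∈ V.
From (e): mike ∈ B.
Suppose quebec ∉ B: no assignment then satisfies all the clues, so quebec ∈ B.

quebec: B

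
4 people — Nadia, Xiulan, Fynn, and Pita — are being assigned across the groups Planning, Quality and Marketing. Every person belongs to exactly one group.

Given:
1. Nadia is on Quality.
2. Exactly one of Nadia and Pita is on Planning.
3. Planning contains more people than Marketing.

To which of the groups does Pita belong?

From (1): Nadia ∈ Quality.
(2) (exactly one): Pita ∈ Planning.

Pita: Planning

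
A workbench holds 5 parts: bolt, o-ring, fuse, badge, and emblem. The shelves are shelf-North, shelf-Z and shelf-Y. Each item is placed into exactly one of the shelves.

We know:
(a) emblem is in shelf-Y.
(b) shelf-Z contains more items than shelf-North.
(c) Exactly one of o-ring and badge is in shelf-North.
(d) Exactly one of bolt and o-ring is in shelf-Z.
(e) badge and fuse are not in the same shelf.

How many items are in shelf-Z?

2

From (a): emblem ∈ shelf-Y.
Suppose bolt ∈ shelf-North: no assignment then satisfies all the clues, so bolt ∉ shelf-North.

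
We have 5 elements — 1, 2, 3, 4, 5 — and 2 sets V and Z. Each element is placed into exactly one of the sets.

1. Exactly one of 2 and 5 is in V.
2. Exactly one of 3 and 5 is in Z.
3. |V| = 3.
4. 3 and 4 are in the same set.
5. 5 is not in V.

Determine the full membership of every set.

From (5): 5 ∉ V.
(1) (exactly one): 2 ∈ V.
Only one set left: 5 ∈ Z.
(2) (exactly one): 3 ∉ Z.
(4): 4 matches 3: 4 ∉ Z.
Only one set left: 3 ∈ V.
Only one set left: 4 ∈ V.
(3): V already has 3, so the rest are out.
Only one set left: 1 ∈ Z.

V = {2, 3, 4}; Z = {1, 5}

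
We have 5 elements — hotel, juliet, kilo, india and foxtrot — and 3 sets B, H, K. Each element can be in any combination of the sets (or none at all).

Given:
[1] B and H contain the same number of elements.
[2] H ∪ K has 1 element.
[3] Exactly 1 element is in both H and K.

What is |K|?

1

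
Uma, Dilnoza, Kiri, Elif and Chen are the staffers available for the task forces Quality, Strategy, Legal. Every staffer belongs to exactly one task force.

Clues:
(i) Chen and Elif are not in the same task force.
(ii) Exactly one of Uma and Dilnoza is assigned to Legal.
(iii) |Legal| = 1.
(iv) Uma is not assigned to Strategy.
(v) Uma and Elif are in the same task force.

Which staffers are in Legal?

Legal = {Dilnoza}

From (iv): Uma ∉ Strategy.
(v): Elif matches Uma: Elif ∉ Strategy.
Suppose Uma ∈ Legal: no assignment then satisfies all the clues, so Uma ∉ Legal.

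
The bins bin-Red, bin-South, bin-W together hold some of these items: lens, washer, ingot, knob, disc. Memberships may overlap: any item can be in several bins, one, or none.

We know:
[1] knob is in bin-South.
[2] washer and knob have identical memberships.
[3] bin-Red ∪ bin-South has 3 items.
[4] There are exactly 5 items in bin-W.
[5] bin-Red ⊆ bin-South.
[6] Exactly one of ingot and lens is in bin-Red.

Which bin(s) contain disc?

disc: bin-W

From (1): knob ∈ bin-South.
(2): washer matches knob: washer ∈ bin-South.
(4): only 5 candidates remain for bin-W, so all are in.
Suppose disc ∈ bin-Red: no assignment then satisfies all the clues, so disc ∉ bin-Red.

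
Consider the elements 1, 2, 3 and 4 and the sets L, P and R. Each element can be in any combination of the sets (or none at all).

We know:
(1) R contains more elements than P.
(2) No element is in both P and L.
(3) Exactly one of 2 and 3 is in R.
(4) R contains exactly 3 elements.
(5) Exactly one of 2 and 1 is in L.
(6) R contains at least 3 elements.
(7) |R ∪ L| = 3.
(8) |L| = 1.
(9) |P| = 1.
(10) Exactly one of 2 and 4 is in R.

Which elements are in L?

L = {1}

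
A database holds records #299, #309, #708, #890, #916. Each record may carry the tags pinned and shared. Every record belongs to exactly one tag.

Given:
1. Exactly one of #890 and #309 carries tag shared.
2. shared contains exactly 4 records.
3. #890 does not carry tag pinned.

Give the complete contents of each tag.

From (3): #890 ∉ pinned.
Only one tag left: #890 ∈ shared.
(1) (exactly one): #309 ∉ shared.
(2): only 4 candidates remain for shared, so all are in.
Only one tag left: #309 ∈ pinned.

pinned = {#309}; shared = {#299, #708, #890, #916}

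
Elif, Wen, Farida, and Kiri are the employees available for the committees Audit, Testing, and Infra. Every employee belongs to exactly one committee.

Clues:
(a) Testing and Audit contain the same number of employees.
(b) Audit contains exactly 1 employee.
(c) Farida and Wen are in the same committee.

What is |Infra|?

2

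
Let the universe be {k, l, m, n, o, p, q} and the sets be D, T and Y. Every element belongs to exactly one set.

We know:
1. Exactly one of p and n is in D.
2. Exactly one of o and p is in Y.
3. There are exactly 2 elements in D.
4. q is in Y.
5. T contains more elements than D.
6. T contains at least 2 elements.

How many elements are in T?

3

From (4): q ∈ Y.
Suppose k ∈ Y: no assignment then satisfies all the clues, so k ∉ Y.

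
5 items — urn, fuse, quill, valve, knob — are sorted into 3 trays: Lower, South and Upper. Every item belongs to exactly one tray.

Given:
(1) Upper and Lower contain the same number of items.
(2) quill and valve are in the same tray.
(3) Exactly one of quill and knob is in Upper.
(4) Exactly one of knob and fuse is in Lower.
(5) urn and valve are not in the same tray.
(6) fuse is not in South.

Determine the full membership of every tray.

Lower = {fuse, urn}; South = {knob}; Upper = {quill, valve}

From (6): fuse ∉ South.
Suppose urn ∉ Lower: no assignment then satisfies all the clues, so urn ∈ Lower.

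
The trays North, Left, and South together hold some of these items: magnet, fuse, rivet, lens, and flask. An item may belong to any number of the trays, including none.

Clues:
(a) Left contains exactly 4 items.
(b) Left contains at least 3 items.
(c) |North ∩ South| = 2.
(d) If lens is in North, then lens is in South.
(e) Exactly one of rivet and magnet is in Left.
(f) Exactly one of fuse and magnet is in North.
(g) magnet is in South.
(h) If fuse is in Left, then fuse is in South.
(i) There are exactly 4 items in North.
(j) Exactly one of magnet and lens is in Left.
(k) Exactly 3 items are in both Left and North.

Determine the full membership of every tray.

North = {flask, lens, magnet, rivet}; Left = {flask, fuse, lens, rivet}; South = {fuse, lens, magnet}

From (g): magnet ∈ South.
Suppose magnet ∉ North: no assignment then satisfies all the clues, so magnet ∈ North.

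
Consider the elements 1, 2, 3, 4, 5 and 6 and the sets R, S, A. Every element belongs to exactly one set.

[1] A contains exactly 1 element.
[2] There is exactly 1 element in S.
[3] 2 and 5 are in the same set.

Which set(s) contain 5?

5: R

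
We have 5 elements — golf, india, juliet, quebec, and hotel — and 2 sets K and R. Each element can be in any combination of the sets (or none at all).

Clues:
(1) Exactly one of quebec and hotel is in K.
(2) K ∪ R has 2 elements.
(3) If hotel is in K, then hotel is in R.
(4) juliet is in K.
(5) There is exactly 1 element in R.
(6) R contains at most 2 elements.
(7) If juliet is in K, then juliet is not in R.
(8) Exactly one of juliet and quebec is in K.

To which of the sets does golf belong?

golf: none

From (4): juliet ∈ K.
(7): juliet ∉ R.
(8) (exactly one): quebec ∉ K.
(1) (exactly one): hotel ∈ K.
(3): hotel ∈ R.
(5): R already has 1, so the rest are out.
Suppose golf ∈ K: no assignment then satisfies all the clues, so golf ∉ K.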